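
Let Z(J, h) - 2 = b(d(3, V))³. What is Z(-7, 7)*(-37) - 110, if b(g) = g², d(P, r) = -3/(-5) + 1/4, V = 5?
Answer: -12669090053/64000000 ≈ -197.95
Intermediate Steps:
d(P, r) = 17/20 (d(P, r) = -3*(-⅕) + 1*(¼) = ⅗ + ¼ = 17/20)
Z(J, h) = 152137569/64000000 (Z(J, h) = 2 + ((17/20)²)³ = 2 + (289/400)³ = 2 + 24137569/64000000 = 152137569/64000000)
Z(-7, 7)*(-37) - 110 = (152137569/64000000)*(-37) - 110 = -5629090053/64000000 - 110 = -12669090053/64000000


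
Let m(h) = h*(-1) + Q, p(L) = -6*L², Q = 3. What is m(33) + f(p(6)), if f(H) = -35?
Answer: -65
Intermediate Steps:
m(h) = 3 - h (m(h) = h*(-1) + 3 = -h + 3 = 3 - h)
m(33) + f(p(6)) = (3 - 1*33) - 35 = (3 - 33) - 35 = -30 - 35 = -65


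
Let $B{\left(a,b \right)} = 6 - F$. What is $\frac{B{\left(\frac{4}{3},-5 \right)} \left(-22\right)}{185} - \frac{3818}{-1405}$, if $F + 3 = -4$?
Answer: $\frac{12180}{10397} \approx 1.1715$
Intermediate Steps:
$F = -7$ ($F = -3 - 4 = -7$)
$B{\left(a,b \right)} = 13$ ($B{\left(a,b \right)} = 6 - -7 = 6 + 7 = 13$)
$\frac{B{\left(\frac{4}{3},-5 \right)} \left(-22\right)}{185} - \frac{3818}{-1405} = \frac{13 \left(-22\right)}{185} - \frac{3818}{-1405} = \left(-286\right) \frac{1}{185} - - \frac{3818}{1405} = - \frac{286}{185} + \frac{3818}{1405} = \frac{12180}{10397}$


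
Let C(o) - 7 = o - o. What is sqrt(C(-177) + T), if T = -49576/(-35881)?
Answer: sqrt(10790959583)/35881 ≈ 2.8951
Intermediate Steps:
C(o) = 7 (C(o) = 7 + (o - o) = 7 + 0 = 7)
T = 49576/35881 (T = -49576*(-1/35881) = 49576/35881 ≈ 1.3817)
sqrt(C(-177) + T) = sqrt(7 + 49576/35881) = sqrt(300743/35881) = sqrt(10790959583)/35881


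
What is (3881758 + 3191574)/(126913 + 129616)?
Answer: 1010476/36647 ≈ 27.573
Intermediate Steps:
(3881758 + 3191574)/(126913 + 129616) = 7073332/256529 = 7073332*(1/256529) = 1010476/36647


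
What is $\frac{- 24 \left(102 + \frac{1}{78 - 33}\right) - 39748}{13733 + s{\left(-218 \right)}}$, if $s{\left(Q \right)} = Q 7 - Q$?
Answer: $- \frac{632948}{186375} \approx -3.3961$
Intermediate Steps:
$s{\left(Q \right)} = 6 Q$ ($s{\left(Q \right)} = 7 Q - Q = 6 Q$)
$\frac{- 24 \left(102 + \frac{1}{78 - 33}\right) - 39748}{13733 + s{\left(-218 \right)}} = \frac{- 24 \left(102 + \frac{1}{78 - 33}\right) - 39748}{13733 + 6 \left(-218\right)} = \frac{- 24 \left(102 + \frac{1}{45}\right) - 39748}{13733 - 1308} = \frac{- 24 \left(102 + \frac{1}{45}\right) - 39748}{12425} = \left(\left(-24\right) \frac{4591}{45} - 39748\right) \frac{1}{12425} = \left(- \frac{36728}{15} - 39748\right) \frac{1}{12425} = \left(- \frac{632948}{15}\right) \frac{1}{12425} = - \frac{632948}{186375}$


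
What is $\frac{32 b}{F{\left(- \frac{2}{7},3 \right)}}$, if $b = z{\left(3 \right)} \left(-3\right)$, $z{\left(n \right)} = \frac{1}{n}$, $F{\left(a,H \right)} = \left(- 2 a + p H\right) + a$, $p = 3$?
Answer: $- \frac{224}{65} \approx -3.4462$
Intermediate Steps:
$F{\left(a,H \right)} = - a + 3 H$ ($F{\left(a,H \right)} = \left(- 2 a + 3 H\right) + a = - a + 3 H$)
$b = -1$ ($b = \frac{1}{3} \left(-3\right) = -1$)
$\frac{32 b}{F{\left(- \frac{2}{7},3 \right)}} = \frac{32 \left(-1\right)}{- \frac{-2}{7} + 3 \cdot 3} = - \frac{32}{- \frac{-2}{7} + 9} = - \frac{32}{\left(-1\right) \left(- \frac{2}{7}\right) + 9} = - \frac{32}{\frac{2}{7} + 9} = - \frac{32}{\frac{65}{7}} = \left(-32\right) \frac{7}{65} = - \frac{224}{65}$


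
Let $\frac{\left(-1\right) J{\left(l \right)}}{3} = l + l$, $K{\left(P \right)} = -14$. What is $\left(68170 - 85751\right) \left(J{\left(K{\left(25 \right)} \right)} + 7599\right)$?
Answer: $-135074823$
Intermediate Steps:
$J{\left(l \right)} = - 6 l$ ($J{\left(l \right)} = - 3 \left(l + l\right) = - 3 \cdot 2 l = - 6 l$)
$\left(68170 - 85751\right) \left(J{\left(K{\left(25 \right)} \right)} + 7599\right) = \left(68170 - 85751\right) \left(\left(-6\right) \left(-14\right) + 7599\right) = - 17581 \left(84 + 7599\right) = \left(-17581\right) 7683 = -135074823$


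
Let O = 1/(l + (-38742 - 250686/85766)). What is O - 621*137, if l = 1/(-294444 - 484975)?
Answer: -5798684982953135005/68158080106186 ≈ -85077.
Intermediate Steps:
l = -1/779419 (l = 1/(-779419) = -1/779419 ≈ -1.2830e-6)
O = -1759148683/68158080106186 (O = 1/(-1/779419 + (-38742 - 250686/85766)) = 1/(-1/779419 + (-38742 - 250686*1/85766)) = 1/(-1/779419 + (-38742 - 6597/2257)) = 1/(-1/779419 - 87447291/2257) = 1/(-68158080106186/1759148683) = -1759148683/68158080106186 ≈ -2.5810e-5)
O - 621*137 = -1759148683/68158080106186 - 621*137 = -1759148683/68158080106186 - 1*85077 = -1759148683/68158080106186 - 85077 = -5798684982953135005/68158080106186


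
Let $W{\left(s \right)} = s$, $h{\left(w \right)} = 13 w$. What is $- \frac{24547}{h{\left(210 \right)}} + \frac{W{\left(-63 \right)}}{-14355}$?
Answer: $- \frac{7826671}{870870} \approx -8.9872$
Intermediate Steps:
$- \frac{24547}{h{\left(210 \right)}} + \frac{W{\left(-63 \right)}}{-14355} = - \frac{24547}{13 \cdot 210} - \frac{63}{-14355} = - \frac{24547}{2730} - - \frac{7}{1595} = \left(-24547\right) \frac{1}{2730} + \frac{7}{1595} = - \frac{24547}{2730} + \frac{7}{1595} = - \frac{7826671}{870870}$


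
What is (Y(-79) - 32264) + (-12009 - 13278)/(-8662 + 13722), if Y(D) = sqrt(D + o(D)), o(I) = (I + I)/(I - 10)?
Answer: -163281127/5060 + I*sqrt(611697)/89 ≈ -32269.0 + 8.7878*I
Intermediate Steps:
o(I) = 2*I/(-10 + I) (o(I) = (2*I)/(-10 + I) = 2*I/(-10 + I))
Y(D) = sqrt(D + 2*D/(-10 + D))
(Y(-79) - 32264) + (-12009 - 13278)/(-8662 + 13722) = (sqrt(-79*(-8 - 79)/(-10 - 79)) - 32264) + (-12009 - 13278)/(-8662 + 13722) = (sqrt(-79*(-87)/(-89)) - 32264) - 25287/5060 = (sqrt(-79*(-1/89)*(-87)) - 32264) - 25287*1/5060 = (sqrt(-6873/89) - 32264) - 25287/5060 = (I*sqrt(611697)/89 - 32264) - 25287/5060 = (-32264 + I*sqrt(611697)/89) - 25287/5060 = -163281127/5060 + I*sqrt(611697)/89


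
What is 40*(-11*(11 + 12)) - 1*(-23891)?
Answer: 13771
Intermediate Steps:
40*(-11*(11 + 12)) - 1*(-23891) = 40*(-11*23) + 23891 = 40*(-253) + 23891 = -10120 + 23891 = 13771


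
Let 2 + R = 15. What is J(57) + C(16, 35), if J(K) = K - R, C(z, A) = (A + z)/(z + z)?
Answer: 1459/32 ≈ 45.594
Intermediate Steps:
C(z, A) = (A + z)/(2*z) (C(z, A) = (A + z)/((2*z)) = (A + z)*(1/(2*z)) = (A + z)/(2*z))
R = 13 (R = -2 + 15 = 13)
J(K) = -13 + K (J(K) = K - 1*13 = K - 13 = -13 + K)
J(57) + C(16, 35) = (-13 + 57) + (1/2)*(35 + 16)/16 = 44 + (1/2)*(1/16)*51 = 44 + 51/32 = 1459/32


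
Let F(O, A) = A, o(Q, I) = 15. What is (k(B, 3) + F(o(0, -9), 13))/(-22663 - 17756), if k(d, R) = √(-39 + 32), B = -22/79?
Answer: -13/40419 - I*√7/40419 ≈ -0.00032163 - 6.5458e-5*I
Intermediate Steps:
B = -22/79 (B = -22*1/79 = -22/79 ≈ -0.27848)
k(d, R) = I*√7 (k(d, R) = √(-7) = I*√7)
(k(B, 3) + F(o(0, -9), 13))/(-22663 - 17756) = (I*√7 + 13)/(-22663 - 17756) = (13 + I*√7)/(-40419) = (13 + I*√7)*(-1/40419) = -13/40419 - I*√7/40419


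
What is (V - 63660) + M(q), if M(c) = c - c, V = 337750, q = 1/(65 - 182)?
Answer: 274090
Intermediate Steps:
q = -1/117 (q = 1/(-117) = -1/117 ≈ -0.0085470)
M(c) = 0
(V - 63660) + M(q) = (337750 - 63660) + 0 = 274090 + 0 = 274090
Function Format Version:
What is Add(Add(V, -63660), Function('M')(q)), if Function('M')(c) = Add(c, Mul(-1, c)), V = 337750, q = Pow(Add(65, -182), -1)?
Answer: 274090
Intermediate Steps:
q = Rational(-1, 117) (q = Pow(-117, -1) = Rational(-1, 117) ≈ -0.0085470)
Function('M')(c) = 0
Add(Add(V, -63660), Function('M')(q)) = Add(Add(337750, -63660), 0) = Add(274090, 0) = 274090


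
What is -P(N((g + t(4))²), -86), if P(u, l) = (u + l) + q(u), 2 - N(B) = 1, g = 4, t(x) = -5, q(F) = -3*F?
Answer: 88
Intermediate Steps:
N(B) = 1 (N(B) = 2 - 1*1 = 2 - 1 = 1)
P(u, l) = l - 2*u (P(u, l) = (u + l) - 3*u = (l + u) - 3*u = l - 2*u)
-P(N((g + t(4))²), -86) = -(-86 - 2*1) = -(-86 - 2) = -1*(-88) = 88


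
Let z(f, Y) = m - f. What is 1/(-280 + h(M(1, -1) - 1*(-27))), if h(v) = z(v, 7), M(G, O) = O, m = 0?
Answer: -1/306 ≈ -0.0032680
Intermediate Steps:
z(f, Y) = -f (z(f, Y) = 0 - f = -f)
h(v) = -v
1/(-280 + h(M(1, -1) - 1*(-27))) = 1/(-280 - (-1 - 1*(-27))) = 1/(-280 - (-1 + 27)) = 1/(-280 - 1*26) = 1/(-280 - 26) = 1/(-306) = -1/306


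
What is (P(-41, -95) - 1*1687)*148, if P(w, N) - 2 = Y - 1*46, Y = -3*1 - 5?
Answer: -257372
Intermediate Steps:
Y = -8 (Y = -3 - 5 = -8)
P(w, N) = -52 (P(w, N) = 2 + (-8 - 1*46) = 2 + (-8 - 46) = 2 - 54 = -52)
(P(-41, -95) - 1*1687)*148 = (-52 - 1*1687)*148 = (-52 - 1687)*148 = -1739*148 = -257372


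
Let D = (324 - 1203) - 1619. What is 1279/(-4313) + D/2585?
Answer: -14080089/11149105 ≈ -1.2629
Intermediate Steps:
D = -2498 (D = -879 - 1619 = -2498)
1279/(-4313) + D/2585 = 1279/(-4313) - 2498/2585 = 1279*(-1/4313) - 2498*1/2585 = -1279/4313 - 2498/2585 = -14080089/11149105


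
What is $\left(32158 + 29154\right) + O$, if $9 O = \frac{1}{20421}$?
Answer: $\frac{11268471169}{183789} \approx 61312.0$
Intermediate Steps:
$O = \frac{1}{183789}$ ($O = \frac{1}{9 \cdot 20421} = \frac{1}{9} \cdot \frac{1}{20421} = \frac{1}{183789} \approx 5.441 \cdot 10^{-6}$)
$\left(32158 + 29154\right) + O = \left(32158 + 29154\right) + \frac{1}{183789} = 61312 + \frac{1}{183789} = \frac{11268471169}{183789}$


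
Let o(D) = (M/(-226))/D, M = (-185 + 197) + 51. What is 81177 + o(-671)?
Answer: 12310167405/151646 ≈ 81177.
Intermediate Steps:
M = 63 (M = 12 + 51 = 63)
o(D) = -63/(226*D) (o(D) = (63/(-226))/D = (63*(-1/226))/D = -63/(226*D))
81177 + o(-671) = 81177 - 63/226/(-671) = 81177 - 63/226*(-1/671) = 81177 + 63/151646 = 12310167405/151646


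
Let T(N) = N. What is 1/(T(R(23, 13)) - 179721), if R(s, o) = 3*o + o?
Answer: -1/179669 ≈ -5.5658e-6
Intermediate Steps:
R(s, o) = 4*o
1/(T(R(23, 13)) - 179721) = 1/(4*13 - 179721) = 1/(52 - 179721) = 1/(-179669) = -1/179669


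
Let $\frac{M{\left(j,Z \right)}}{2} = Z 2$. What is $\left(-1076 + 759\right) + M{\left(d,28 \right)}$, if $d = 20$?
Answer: $-205$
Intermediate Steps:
$M{\left(j,Z \right)} = 4 Z$ ($M{\left(j,Z \right)} = 2 Z 2 = 2 \cdot 2 Z = 4 Z$)
$\left(-1076 + 759\right) + M{\left(d,28 \right)} = \left(-1076 + 759\right) + 4 \cdot 28 = -317 + 112 = -205$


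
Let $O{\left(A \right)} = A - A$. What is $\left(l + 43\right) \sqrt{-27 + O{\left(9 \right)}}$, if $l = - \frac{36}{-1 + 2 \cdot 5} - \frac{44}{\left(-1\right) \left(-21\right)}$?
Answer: $\frac{775 i \sqrt{3}}{7} \approx 191.76 i$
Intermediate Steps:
$O{\left(A \right)} = 0$
$l = - \frac{128}{21}$ ($l = - \frac{36}{-1 + 10} - \frac{44}{21} = - \frac{36}{9} - \frac{44}{21} = \left(-36\right) \frac{1}{9} - \frac{44}{21} = -4 - \frac{44}{21} = - \frac{128}{21} \approx -6.0952$)
$\left(l + 43\right) \sqrt{-27 + O{\left(9 \right)}} = \left(- \frac{128}{21} + 43\right) \sqrt{-27 + 0} = \frac{775 \sqrt{-27}}{21} = \frac{775 \cdot 3 i \sqrt{3}}{21} = \frac{775 i \sqrt{3}}{7}$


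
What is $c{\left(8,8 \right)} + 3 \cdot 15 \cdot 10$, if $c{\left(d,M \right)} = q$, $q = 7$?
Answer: $457$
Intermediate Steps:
$c{\left(d,M \right)} = 7$
$c{\left(8,8 \right)} + 3 \cdot 15 \cdot 10 = 7 + 3 \cdot 15 \cdot 10 = 7 + 45 \cdot 10 = 7 + 450 = 457$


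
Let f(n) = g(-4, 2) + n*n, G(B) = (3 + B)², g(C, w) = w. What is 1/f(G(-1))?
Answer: 1/18 ≈ 0.055556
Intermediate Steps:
f(n) = 2 + n² (f(n) = 2 + n*n = 2 + n²)
1/f(G(-1)) = 1/(2 + ((3 - 1)²)²) = 1/(2 + (2²)²) = 1/(2 + 4²) = 1/(2 + 16) = 1/18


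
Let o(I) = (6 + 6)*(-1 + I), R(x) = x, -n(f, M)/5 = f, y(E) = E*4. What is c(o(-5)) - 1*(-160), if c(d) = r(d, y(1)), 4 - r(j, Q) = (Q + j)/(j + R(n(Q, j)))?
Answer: 3755/23 ≈ 163.26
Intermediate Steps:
y(E) = 4*E
n(f, M) = -5*f
o(I) = -12 + 12*I (o(I) = 12*(-1 + I) = -12 + 12*I)
r(j, Q) = 4 - (Q + j)/(j - 5*Q)
c(d) = 3*(28 - d)/(20 - d) (c(d) = 3*(-d + 7*(4*1))/(-d + 5*(4*1)) = 3*(-d + 7*4)/(-d + 5*4) = 3*(-d + 28)/(-d + 20) = 3*(28 - d)/(20 - d))
c(o(-5)) - 1*(-160) = 3*(-28 + (-12 + 12*(-5)))/(-20 + (-12 + 12*(-5))) - 1*(-160) = 3*(-28 + (-12 - 60))/(-20 + (-12 - 60)) + 160 = 3*(-28 - 72)/(-20 - 72) + 160 = 3*(-100)/(-92) + 160 = 3*(-1/92)*(-100) + 160 = 75/23 + 160 = 3755/23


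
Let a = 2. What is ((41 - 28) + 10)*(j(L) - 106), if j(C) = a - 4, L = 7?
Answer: -2484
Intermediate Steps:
j(C) = -2 (j(C) = 2 - 4 = -2)
((41 - 28) + 10)*(j(L) - 106) = ((41 - 28) + 10)*(-2 - 106) = (13 + 10)*(-108) = 23*(-108) = -2484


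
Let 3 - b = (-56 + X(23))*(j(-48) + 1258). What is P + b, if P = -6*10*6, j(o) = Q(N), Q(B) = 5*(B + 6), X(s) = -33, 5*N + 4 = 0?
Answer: 113919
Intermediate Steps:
N = -4/5 (N = -4/5 + (1/5)*0 = -4/5 + 0 = -4/5 ≈ -0.80000)
Q(B) = 30 + 5*B (Q(B) = 5*(6 + B) = 30 + 5*B)
j(o) = 26 (j(o) = 30 + 5*(-4/5) = 30 - 4 = 26)
b = 114279 (b = 3 - (-56 - 33)*(26 + 1258) = 3 - (-89)*1284 = 3 - 1*(-114276) = 3 + 114276 = 114279)
P = -360 (P = -60*6 = -360)
P + b = -360 + 114279 = 113919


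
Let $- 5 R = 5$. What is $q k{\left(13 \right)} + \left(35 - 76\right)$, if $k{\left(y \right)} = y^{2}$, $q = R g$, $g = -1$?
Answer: $128$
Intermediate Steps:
$R = -1$ ($R = \left(- \frac{1}{5}\right) 5 = -1$)
$q = 1$ ($q = \left(-1\right) \left(-1\right) = 1$)
$q k{\left(13 \right)} + \left(35 - 76\right) = 1 \cdot 13^{2} + \left(35 - 76\right) = 1 \cdot 169 + \left(35 - 76\right) = 169 - 41 = 128$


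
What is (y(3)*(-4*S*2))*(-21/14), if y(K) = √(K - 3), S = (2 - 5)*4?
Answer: 0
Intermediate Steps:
S = -12 (S = -3*4 = -12)
y(K) = √(-3 + K)
(y(3)*(-4*S*2))*(-21/14) = (√(-3 + 3)*(-4*(-12)*2))*(-21/14) = (√0*(48*2))*(-21*1/14) = (0*96)*(-3/2) = 0*(-3/2) = 0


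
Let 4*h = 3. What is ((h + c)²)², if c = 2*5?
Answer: 3418801/256 ≈ 13355.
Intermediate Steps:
c = 10
h = ¾ (h = (¼)*3 = ¾ ≈ 0.75000)
((h + c)²)² = ((¾ + 10)²)² = ((43/4)²)² = (1849/16)² = 3418801/256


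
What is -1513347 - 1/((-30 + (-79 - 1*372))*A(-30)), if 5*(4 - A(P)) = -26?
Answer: -33484315717/22126 ≈ -1.5133e+6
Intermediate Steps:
A(P) = 46/5 (A(P) = 4 - ⅕*(-26) = 4 + 26/5 = 46/5)
-1513347 - 1/((-30 + (-79 - 1*372))*A(-30)) = -1513347 - 1/((-30 + (-79 - 1*372))*(46/5)) = -1513347 - 1/((-30 + (-79 - 372))*(46/5)) = -1513347 - 1/((-30 - 451)*(46/5)) = -1513347 - 1/((-481*46/5)) = -1513347 - 1/(-22126/5) = -1513347 - 1*(-5/22126) = -1513347 + 5/22126 = -33484315717/22126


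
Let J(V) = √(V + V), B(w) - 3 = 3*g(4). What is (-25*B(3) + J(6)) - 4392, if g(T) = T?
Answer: -4767 + 2*√3 ≈ -4763.5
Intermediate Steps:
B(w) = 15 (B(w) = 3 + 3*4 = 3 + 12 = 15)
J(V) = √2*√V (J(V) = √(2*V) = √2*√V)
(-25*B(3) + J(6)) - 4392 = (-25*15 + √2*√6) - 4392 = (-375 + 2*√3) - 4392 = -4767 + 2*√3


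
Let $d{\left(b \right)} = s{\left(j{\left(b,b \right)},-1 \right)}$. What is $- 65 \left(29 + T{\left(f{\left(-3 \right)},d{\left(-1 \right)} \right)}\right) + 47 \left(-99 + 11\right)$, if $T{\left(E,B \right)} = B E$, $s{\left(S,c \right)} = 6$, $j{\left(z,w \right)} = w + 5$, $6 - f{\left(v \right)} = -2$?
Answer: $-9141$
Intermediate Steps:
$f{\left(v \right)} = 8$ ($f{\left(v \right)} = 6 - -2 = 6 + 2 = 8$)
$j{\left(z,w \right)} = 5 + w$
$d{\left(b \right)} = 6$
$- 65 \left(29 + T{\left(f{\left(-3 \right)},d{\left(-1 \right)} \right)}\right) + 47 \left(-99 + 11\right) = - 65 \left(29 + 6 \cdot 8\right) + 47 \left(-99 + 11\right) = - 65 \left(29 + 48\right) + 47 \left(-88\right) = \left(-65\right) 77 - 4136 = -5005 - 4136 = -9141$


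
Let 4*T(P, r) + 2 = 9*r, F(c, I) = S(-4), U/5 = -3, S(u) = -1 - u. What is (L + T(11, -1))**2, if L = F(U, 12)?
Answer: 1/16 ≈ 0.062500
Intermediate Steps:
U = -15 (U = 5*(-3) = -15)
F(c, I) = 3 (F(c, I) = -1 - 1*(-4) = -1 + 4 = 3)
L = 3
T(P, r) = -1/2 + 9*r/4 (T(P, r) = -1/2 + (9*r)/4 = -1/2 + 9*r/4)
(L + T(11, -1))**2 = (3 + (-1/2 + (9/4)*(-1)))**2 = (3 + (-1/2 - 9/4))**2 = (3 - 11/4)**2 = (1/4)**2 = 1/16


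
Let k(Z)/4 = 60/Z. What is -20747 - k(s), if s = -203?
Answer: -4211401/203 ≈ -20746.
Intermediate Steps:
k(Z) = 240/Z (k(Z) = 4*(60/Z) = 240/Z)
-20747 - k(s) = -20747 - 240/(-203) = -20747 - 240*(-1)/203 = -20747 - 1*(-240/203) = -20747 + 240/203 = -4211401/203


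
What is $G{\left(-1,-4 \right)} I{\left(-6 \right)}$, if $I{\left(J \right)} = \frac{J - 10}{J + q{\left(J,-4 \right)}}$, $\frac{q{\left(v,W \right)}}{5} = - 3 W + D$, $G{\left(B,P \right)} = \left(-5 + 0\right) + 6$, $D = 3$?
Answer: $- \frac{16}{69} \approx -0.23188$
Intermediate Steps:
$G{\left(B,P \right)} = 1$ ($G{\left(B,P \right)} = -5 + 6 = 1$)
$q{\left(v,W \right)} = 15 - 15 W$ ($q{\left(v,W \right)} = 5 \left(- 3 W + 3\right) = 5 \left(3 - 3 W\right) = 15 - 15 W$)
$I{\left(J \right)} = \frac{-10 + J}{75 + J}$ ($I{\left(J \right)} = \frac{J - 10}{J + \left(15 - -60\right)} = \frac{J - 10}{J + \left(15 + 60\right)} = \frac{-10 + J}{J + 75} = \frac{-10 + J}{75 + J}$)
$G{\left(-1,-4 \right)} I{\left(-6 \right)} = 1 \frac{-10 - 6}{75 - 6} = 1 \cdot \frac{1}{69} \left(-16\right) = 1 \left(- \frac{16}{69}\right) = - \frac{16}{69}$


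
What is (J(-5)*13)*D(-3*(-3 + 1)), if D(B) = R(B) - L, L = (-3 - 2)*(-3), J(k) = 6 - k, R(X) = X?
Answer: -1287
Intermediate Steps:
L = 15 (L = -5*(-3) = 15)
D(B) = -15 + B (D(B) = B - 1*15 = B - 15 = -15 + B)
(J(-5)*13)*D(-3*(-3 + 1)) = ((6 - 1*(-5))*13)*(-15 - 3*(-3 + 1)) = ((6 + 5)*13)*(-15 - 3*(-2)) = (11*13)*(-15 + 6) = 143*(-9) = -1287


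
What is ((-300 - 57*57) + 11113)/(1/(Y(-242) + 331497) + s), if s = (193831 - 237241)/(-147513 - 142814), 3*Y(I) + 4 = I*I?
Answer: 770845065796276/15237938297 ≈ 50587.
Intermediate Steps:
Y(I) = -4/3 + I²/3 (Y(I) = -4/3 + (I*I)/3 = -4/3 + I²/3)
s = 43410/290327 (s = -43410/(-290327) = -43410*(-1/290327) = 43410/290327 ≈ 0.14952)
((-300 - 57*57) + 11113)/(1/(Y(-242) + 331497) + s) = ((-300 - 57*57) + 11113)/(1/((-4/3 + (⅓)*(-242)²) + 331497) + 43410/290327) = ((-300 - 3249) + 11113)/(1/((-4/3 + (⅓)*58564) + 331497) + 43410/290327) = (-3549 + 11113)/(1/((-4/3 + 58564/3) + 331497) + 43410/290327) = 7564/(1/(19520 + 331497) + 43410/290327) = 7564/(1/351017 + 43410/290327) = 7564/(15237938297/101909712559) = 7564*(101909712559/15237938297) = 770845065796276/15237938297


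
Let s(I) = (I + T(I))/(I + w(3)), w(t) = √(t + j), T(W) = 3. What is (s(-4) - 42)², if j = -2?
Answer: 15625/9 ≈ 1736.1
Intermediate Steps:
w(t) = √(-2 + t) (w(t) = √(t - 2) = √(-2 + t))
s(I) = (3 + I)/(1 + I) (s(I) = (I + 3)/(I + √(-2 + 3)) = (3 + I)/(I + √1) = (3 + I)/(I + 1) = (3 + I)/(1 + I))
(s(-4) - 42)² = ((3 - 4)/(1 - 4) - 42)² = (-1/(-3) - 42)² = (-⅓*(-1) - 42)² = (⅓ - 42)² = (-125/3)² = 15625/9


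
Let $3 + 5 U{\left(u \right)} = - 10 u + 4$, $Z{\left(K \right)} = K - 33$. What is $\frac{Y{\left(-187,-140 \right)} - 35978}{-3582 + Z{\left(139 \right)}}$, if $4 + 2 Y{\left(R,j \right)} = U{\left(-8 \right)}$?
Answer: $\frac{359719}{34760} \approx 10.349$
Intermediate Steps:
$Z{\left(K \right)} = -33 + K$ ($Z{\left(K \right)} = K - 33 = -33 + K$)
$U{\left(u \right)} = \frac{1}{5} - 2 u$ ($U{\left(u \right)} = - \frac{3}{5} + \frac{- 10 u + 4}{5} = - \frac{3}{5} + \frac{4 - 10 u}{5} = - \frac{3}{5} - \left(- \frac{4}{5} + 2 u\right) = \frac{1}{5} - 2 u$)
$Y{\left(R,j \right)} = \frac{61}{10}$ ($Y{\left(R,j \right)} = -2 + \frac{\frac{1}{5} - -16}{2} = -2 + \frac{\frac{1}{5} + 16}{2} = -2 + \frac{1}{2} \cdot \frac{81}{5} = -2 + \frac{81}{10} = \frac{61}{10}$)
$\frac{Y{\left(-187,-140 \right)} - 35978}{-3582 + Z{\left(139 \right)}} = \frac{\frac{61}{10} - 35978}{-3582 + \left(-33 + 139\right)} = - \frac{359719}{10 \left(-3582 + 106\right)} = - \frac{359719}{10 \left(-3476\right)} = \left(- \frac{359719}{10}\right) \left(- \frac{1}{3476}\right) = \frac{359719}{34760}$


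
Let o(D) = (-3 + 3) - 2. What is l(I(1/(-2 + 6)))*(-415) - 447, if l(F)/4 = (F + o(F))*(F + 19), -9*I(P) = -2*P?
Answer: 4945868/81 ≈ 61060.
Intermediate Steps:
o(D) = -2 (o(D) = 0 - 2 = -2)
I(P) = 2*P/9 (I(P) = -(-2)*P/9 = 2*P/9)
l(F) = 4*(-2 + F)*(19 + F) (l(F) = 4*((F - 2)*(F + 19)) = 4*((-2 + F)*(19 + F)) = 4*(-2 + F)*(19 + F))
l(I(1/(-2 + 6)))*(-415) - 447 = (-152 + 4*(2/(9*(-2 + 6)))² + 68*(2/(9*(-2 + 6))))*(-415) - 447 = (-152 + 4*((2/9)/4)² + 68*((2/9)/4))*(-415) - 447 = (-152 + 4*((2/9)*(¼))² + 68*((2/9)*(¼)))*(-415) - 447 = (-152 + 4*(1/18)² + 68*(1/18))*(-415) - 447 = (-152 + 4*(1/324) + 34/9)*(-415) - 447 = (-152 + 1/81 + 34/9)*(-415) - 447 = -12005/81*(-415) - 447 = 4982075/81 - 447 = 4945868/81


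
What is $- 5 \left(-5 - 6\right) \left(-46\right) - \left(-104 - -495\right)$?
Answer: $-2921$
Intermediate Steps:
$- 5 \left(-5 - 6\right) \left(-46\right) - \left(-104 - -495\right) = \left(-5\right) \left(-11\right) \left(-46\right) - \left(-104 + 495\right) = 55 \left(-46\right) - 391 = -2530 - 391 = -2921$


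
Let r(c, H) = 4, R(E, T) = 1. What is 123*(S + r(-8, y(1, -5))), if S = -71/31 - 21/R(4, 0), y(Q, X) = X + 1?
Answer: -73554/31 ≈ -2372.7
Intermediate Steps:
y(Q, X) = 1 + X
S = -722/31 (S = -71/31 - 21/1 = -71*1/31 - 21*1 = -71/31 - 21 = -722/31 ≈ -23.290)
123*(S + r(-8, y(1, -5))) = 123*(-722/31 + 4) = 123*(-598/31) = -73554/31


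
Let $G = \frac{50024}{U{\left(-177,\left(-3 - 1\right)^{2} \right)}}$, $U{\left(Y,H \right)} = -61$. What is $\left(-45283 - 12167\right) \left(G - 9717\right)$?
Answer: $\frac{36926619450}{61} \approx 6.0535 \cdot 10^{8}$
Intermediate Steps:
$G = - \frac{50024}{61}$ ($G = \frac{50024}{-61} = 50024 \left(- \frac{1}{61}\right) = - \frac{50024}{61} \approx -820.07$)
$\left(-45283 - 12167\right) \left(G - 9717\right) = \left(-45283 - 12167\right) \left(- \frac{50024}{61} - 9717\right) = \left(-57450\right) \left(- \frac{642761}{61}\right) = \frac{36926619450}{61}$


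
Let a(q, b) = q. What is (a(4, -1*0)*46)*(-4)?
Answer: -736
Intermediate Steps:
(a(4, -1*0)*46)*(-4) = (4*46)*(-4) = 184*(-4) = -736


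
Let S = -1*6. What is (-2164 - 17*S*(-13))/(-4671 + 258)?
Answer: 3490/4413 ≈ 0.79084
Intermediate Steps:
S = -6
(-2164 - 17*S*(-13))/(-4671 + 258) = (-2164 - 17*(-6)*(-13))/(-4671 + 258) = (-2164 + 102*(-13))/(-4413) = (-2164 - 1326)*(-1/4413) = -3490*(-1/4413) = 3490/4413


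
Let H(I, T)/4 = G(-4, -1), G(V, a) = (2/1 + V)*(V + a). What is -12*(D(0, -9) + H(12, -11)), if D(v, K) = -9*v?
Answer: -480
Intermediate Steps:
G(V, a) = (2 + V)*(V + a) (G(V, a) = (2*1 + V)*(V + a) = (2 + V)*(V + a))
H(I, T) = 40 (H(I, T) = 4*((-4)² + 2*(-4) + 2*(-1) - 4*(-1)) = 4*(16 - 8 - 2 + 4) = 4*10 = 40)
-12*(D(0, -9) + H(12, -11)) = -12*(-9*0 + 40) = -12*(0 + 40) = -12*40 = -480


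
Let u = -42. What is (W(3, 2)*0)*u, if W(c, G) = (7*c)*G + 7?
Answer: 0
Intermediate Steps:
W(c, G) = 7 + 7*G*c (W(c, G) = 7*G*c + 7 = 7 + 7*G*c)
(W(3, 2)*0)*u = ((7 + 7*2*3)*0)*(-42) = ((7 + 42)*0)*(-42) = (49*0)*(-42) = 0*(-42) = 0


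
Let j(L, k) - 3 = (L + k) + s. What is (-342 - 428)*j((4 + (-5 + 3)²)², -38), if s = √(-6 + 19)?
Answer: -22330 - 770*√13 ≈ -25106.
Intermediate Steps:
s = √13 ≈ 3.6056
j(L, k) = 3 + L + k + √13 (j(L, k) = 3 + ((L + k) + √13) = 3 + (L + k + √13) = 3 + L + k + √13)
(-342 - 428)*j((4 + (-5 + 3)²)², -38) = (-342 - 428)*(3 + (4 + (-5 + 3)²)² - 38 + √13) = -770*(3 + (4 + (-2)²)² - 38 + √13) = -770*(3 + (4 + 4)² - 38 + √13) = -770*(3 + 8² - 38 + √13) = -770*(3 + 64 - 38 + √13) = -770*(29 + √13) = -22330 - 770*√13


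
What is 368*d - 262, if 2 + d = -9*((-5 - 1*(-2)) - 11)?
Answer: 45370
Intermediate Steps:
d = 124 (d = -2 - 9*((-5 - 1*(-2)) - 11) = -2 - 9*((-5 + 2) - 11) = -2 - 9*(-3 - 11) = -2 - 9*(-14) = -2 + 126 = 124)
368*d - 262 = 368*124 - 262 = 45632 - 262 = 45370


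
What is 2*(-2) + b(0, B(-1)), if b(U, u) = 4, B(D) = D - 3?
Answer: 0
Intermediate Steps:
B(D) = -3 + D
2*(-2) + b(0, B(-1)) = 2*(-2) + 4 = -4 + 4 = 0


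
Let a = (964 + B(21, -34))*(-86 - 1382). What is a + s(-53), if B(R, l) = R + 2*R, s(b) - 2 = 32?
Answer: -1507602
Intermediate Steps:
s(b) = 34 (s(b) = 2 + 32 = 34)
B(R, l) = 3*R
a = -1507636 (a = (964 + 3*21)*(-86 - 1382) = (964 + 63)*(-1468) = 1027*(-1468) = -1507636)
a + s(-53) = -1507636 + 34 = -1507602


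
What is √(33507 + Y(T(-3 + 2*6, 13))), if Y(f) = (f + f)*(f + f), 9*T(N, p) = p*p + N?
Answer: √2840803/9 ≈ 187.27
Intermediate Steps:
T(N, p) = N/9 + p²/9 (T(N, p) = (p*p + N)/9 = (p² + N)/9 = (N + p²)/9 = N/9 + p²/9)
Y(f) = 4*f² (Y(f) = (2*f)*(2*f) = 4*f²)
√(33507 + Y(T(-3 + 2*6, 13))) = √(33507 + 4*((-3 + 2*6)/9 + (⅑)*13²)²) = √(33507 + 4*((-3 + 12)/9 + (⅑)*169)²) = √(33507 + 4*((⅑)*9 + 169/9)²) = √(33507 + 4*(1 + 169/9)²) = √(33507 + 4*(178/9)²) = √(33507 + 4*(31684/81)) = √(33507 + 126736/81) = √(2840803/81) = √2840803/9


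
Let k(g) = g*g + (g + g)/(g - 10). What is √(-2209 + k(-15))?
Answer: I*√49570/5 ≈ 44.529*I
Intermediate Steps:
k(g) = g² + 2*g/(-10 + g) (k(g) = g² + (2*g)/(-10 + g) = g² + 2*g/(-10 + g))
√(-2209 + k(-15)) = √(-2209 - 15*(2 + (-15)² - 10*(-15))/(-10 - 15)) = √(-2209 - 15*(2 + 225 + 150)/(-25)) = √(-2209 - 15*(-1/25)*377) = √(-2209 + 1131/5) = √(-9914/5) = I*√49570/5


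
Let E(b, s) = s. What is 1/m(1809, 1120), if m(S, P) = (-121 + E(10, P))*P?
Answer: 1/1118880 ≈ 8.9375e-7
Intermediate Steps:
m(S, P) = P*(-121 + P) (m(S, P) = (-121 + P)*P = P*(-121 + P))
1/m(1809, 1120) = 1/(1120*(-121 + 1120)) = 1/(1120*999) = 1/1118880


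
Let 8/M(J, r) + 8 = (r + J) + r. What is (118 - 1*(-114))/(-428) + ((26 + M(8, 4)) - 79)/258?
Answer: -10264/13803 ≈ -0.74361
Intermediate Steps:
M(J, r) = 8/(-8 + J + 2*r) (M(J, r) = 8/(-8 + ((r + J) + r)) = 8/(-8 + ((J + r) + r)) = 8/(-8 + (J + 2*r)) = 8/(-8 + J + 2*r))
(118 - 1*(-114))/(-428) + ((26 + M(8, 4)) - 79)/258 = (118 - 1*(-114))/(-428) + ((26 + 8/(-8 + 8 + 2*4)) - 79)/258 = (118 + 114)*(-1/428) + ((26 + 8/(-8 + 8 + 8)) - 79)*(1/258) = 232*(-1/428) + ((26 + 8/8) - 79)*(1/258) = -58/107 + ((26 + 8*(⅛)) - 79)*(1/258) = -58/107 + ((26 + 1) - 79)*(1/258) = -58/107 + (27 - 79)*(1/258) = -58/107 - 52*1/258 = -58/107 - 26/129 = -10264/13803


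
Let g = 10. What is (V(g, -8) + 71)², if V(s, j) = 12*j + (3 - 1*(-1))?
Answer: 441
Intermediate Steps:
V(s, j) = 4 + 12*j (V(s, j) = 12*j + (3 + 1) = 12*j + 4 = 4 + 12*j)
(V(g, -8) + 71)² = ((4 + 12*(-8)) + 71)² = ((4 - 96) + 71)² = (-92 + 71)² = (-21)² = 441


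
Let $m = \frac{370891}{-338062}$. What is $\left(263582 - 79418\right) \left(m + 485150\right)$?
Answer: $\frac{15102406427117538}{169031} \approx 8.9347 \cdot 10^{10}$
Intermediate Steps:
$m = - \frac{370891}{338062}$ ($m = 370891 \left(- \frac{1}{338062}\right) = - \frac{370891}{338062} \approx -1.0971$)
$\left(263582 - 79418\right) \left(m + 485150\right) = \left(263582 - 79418\right) \left(- \frac{370891}{338062} + 485150\right) = 184164 \cdot \frac{164010408409}{338062} = \frac{15102406427117538}{169031}$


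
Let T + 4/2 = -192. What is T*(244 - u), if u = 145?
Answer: -19206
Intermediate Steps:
T = -194 (T = -2 - 192 = -194)
T*(244 - u) = -194*(244 - 1*145) = -194*(244 - 145) = -194*99 = -19206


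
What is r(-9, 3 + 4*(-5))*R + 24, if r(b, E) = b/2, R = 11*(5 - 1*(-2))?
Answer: -645/2 ≈ -322.50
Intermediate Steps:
R = 77 (R = 11*(5 + 2) = 11*7 = 77)
r(b, E) = b/2 (r(b, E) = b*(½) = b/2)
r(-9, 3 + 4*(-5))*R + 24 = ((½)*(-9))*77 + 24 = -9/2*77 + 24 = -693/2 + 24 = -645/2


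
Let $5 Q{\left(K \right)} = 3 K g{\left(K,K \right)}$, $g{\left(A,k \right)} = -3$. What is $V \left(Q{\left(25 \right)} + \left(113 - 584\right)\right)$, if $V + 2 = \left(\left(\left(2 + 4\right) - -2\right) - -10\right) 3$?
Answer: $-26832$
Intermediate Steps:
$Q{\left(K \right)} = - \frac{9 K}{5}$ ($Q{\left(K \right)} = \frac{3 K \left(-3\right)}{5} = \frac{\left(-9\right) K}{5} = - \frac{9 K}{5}$)
$V = 52$ ($V = -2 + \left(\left(\left(2 + 4\right) - -2\right) - -10\right) 3 = -2 + \left(\left(6 + 2\right) + 10\right) 3 = -2 + \left(8 + 10\right) 3 = -2 + 18 \cdot 3 = -2 + 54 = 52$)
$V \left(Q{\left(25 \right)} + \left(113 - 584\right)\right) = 52 \left(\left(- \frac{9}{5}\right) 25 + \left(113 - 584\right)\right) = 52 \left(-45 + \left(113 - 584\right)\right) = 52 \left(-45 - 471\right) = 52 \left(-516\right) = -26832$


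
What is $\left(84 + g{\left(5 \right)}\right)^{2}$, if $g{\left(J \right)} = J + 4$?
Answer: $8649$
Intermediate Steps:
$g{\left(J \right)} = 4 + J$
$\left(84 + g{\left(5 \right)}\right)^{2} = \left(84 + \left(4 + 5\right)\right)^{2} = \left(84 + 9\right)^{2} = 93^{2} = 8649$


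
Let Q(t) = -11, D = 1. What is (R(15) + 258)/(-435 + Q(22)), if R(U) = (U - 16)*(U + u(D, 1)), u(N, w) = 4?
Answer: -239/446 ≈ -0.53587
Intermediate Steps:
R(U) = (-16 + U)*(4 + U) (R(U) = (U - 16)*(U + 4) = (-16 + U)*(4 + U))
(R(15) + 258)/(-435 + Q(22)) = ((-64 + 15² - 12*15) + 258)/(-435 - 11) = ((-64 + 225 - 180) + 258)/(-446) = (-19 + 258)*(-1/446) = 239*(-1/446) = -239/446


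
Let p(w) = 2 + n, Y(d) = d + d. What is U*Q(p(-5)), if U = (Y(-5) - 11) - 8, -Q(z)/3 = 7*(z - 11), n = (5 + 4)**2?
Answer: 43848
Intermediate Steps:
n = 81 (n = 9**2 = 81)
Y(d) = 2*d
p(w) = 83 (p(w) = 2 + 81 = 83)
Q(z) = 231 - 21*z (Q(z) = -21*(z - 11) = -21*(-11 + z) = -3*(-77 + 7*z) = 231 - 21*z)
U = -29 (U = (2*(-5) - 11) - 8 = (-10 - 11) - 8 = -21 - 8 = -29)
U*Q(p(-5)) = -29*(231 - 21*83) = -29*(231 - 1743) = -29*(-1512) = 43848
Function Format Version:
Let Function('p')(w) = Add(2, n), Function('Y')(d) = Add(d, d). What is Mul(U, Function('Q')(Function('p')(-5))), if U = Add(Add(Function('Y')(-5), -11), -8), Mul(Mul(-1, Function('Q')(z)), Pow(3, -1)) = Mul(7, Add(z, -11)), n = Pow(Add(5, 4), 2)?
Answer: 43848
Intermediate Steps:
n = 81 (n = Pow(9, 2) = 81)
Function('Y')(d) = Mul(2, d)
Function('p')(w) = 83 (Function('p')(w) = Add(2, 81) = 83)
Function('Q')(z) = Add(231, Mul(-21, z)) (Function('Q')(z) = Mul(-3, Mul(7, Add(z, -11))) = Mul(-3, Mul(7, Add(-11, z))) = Mul(-3, Add(-77, Mul(7, z))) = Add(231, Mul(-21, z)))
U = -29 (U = Add(Add(Mul(2, -5), -11), -8) = Add(Add(-10, -11), -8) = Add(-21, -8) = -29)
Mul(U, Function('Q')(Function('p')(-5))) = Mul(-29, Add(231, Mul(-21, 83))) = Mul(-29, Add(231, -1743)) = Mul(-29, -1512) = 43848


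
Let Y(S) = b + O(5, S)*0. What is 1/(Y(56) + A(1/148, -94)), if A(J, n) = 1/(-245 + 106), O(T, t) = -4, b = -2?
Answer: -139/279 ≈ -0.49821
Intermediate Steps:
A(J, n) = -1/139 (A(J, n) = 1/(-139) = -1/139)
Y(S) = -2 (Y(S) = -2 - 4*0 = -2 + 0 = -2)
1/(Y(56) + A(1/148, -94)) = 1/(-2 - 1/139) = 1/(-279/139) = -139/279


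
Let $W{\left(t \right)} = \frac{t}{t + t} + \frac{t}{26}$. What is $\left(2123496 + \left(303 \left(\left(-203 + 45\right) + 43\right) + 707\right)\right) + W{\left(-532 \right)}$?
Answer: $\frac{54322789}{26} \approx 2.0893 \cdot 10^{6}$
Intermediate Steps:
$W{\left(t \right)} = \frac{1}{2} + \frac{t}{26}$ ($W{\left(t \right)} = \frac{t}{2 t} + t \frac{1}{26} = t \frac{1}{2 t} + \frac{t}{26} = \frac{1}{2} + \frac{t}{26}$)
$\left(2123496 + \left(303 \left(\left(-203 + 45\right) + 43\right) + 707\right)\right) + W{\left(-532 \right)} = \left(2123496 + \left(303 \left(\left(-203 + 45\right) + 43\right) + 707\right)\right) + \left(\frac{1}{2} + \frac{1}{26} \left(-532\right)\right) = \left(2123496 + \left(303 \left(-158 + 43\right) + 707\right)\right) + \left(\frac{1}{2} - \frac{266}{13}\right) = \left(2123496 + \left(303 \left(-115\right) + 707\right)\right) - \frac{519}{26} = \left(2123496 + \left(-34845 + 707\right)\right) - \frac{519}{26} = \left(2123496 - 34138\right) - \frac{519}{26} = 2089358 - \frac{519}{26} = \frac{54322789}{26}$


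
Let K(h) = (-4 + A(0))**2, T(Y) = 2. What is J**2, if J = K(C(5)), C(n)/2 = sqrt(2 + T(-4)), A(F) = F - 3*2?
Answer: 10000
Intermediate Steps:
A(F) = -6 + F (A(F) = F - 1*6 = F - 6 = -6 + F)
C(n) = 4 (C(n) = 2*sqrt(2 + 2) = 2*sqrt(4) = 2*2 = 4)
K(h) = 100 (K(h) = (-4 + (-6 + 0))**2 = (-4 - 6)**2 = (-10)**2 = 100)
J = 100
J**2 = 100**2 = 10000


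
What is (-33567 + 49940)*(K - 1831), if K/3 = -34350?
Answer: -1717216613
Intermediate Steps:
K = -103050 (K = 3*(-34350) = -103050)
(-33567 + 49940)*(K - 1831) = (-33567 + 49940)*(-103050 - 1831) = 16373*(-104881) = -1717216613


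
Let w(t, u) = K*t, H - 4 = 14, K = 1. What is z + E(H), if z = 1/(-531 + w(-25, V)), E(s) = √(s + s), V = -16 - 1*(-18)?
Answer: 3335/556 ≈ 5.9982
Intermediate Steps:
H = 18 (H = 4 + 14 = 18)
V = 2 (V = -16 + 18 = 2)
w(t, u) = t (w(t, u) = 1*t = t)
E(s) = √2*√s (E(s) = √(2*s) = √2*√s)
z = -1/556 (z = 1/(-531 - 25) = 1/(-556) = -1/556 ≈ -0.0017986)
z + E(H) = -1/556 + √2*√18 = -1/556 + √2*(3*√2) = -1/556 + 6 = 3335/556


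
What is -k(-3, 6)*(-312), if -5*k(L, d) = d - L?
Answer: -2808/5 ≈ -561.60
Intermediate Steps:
k(L, d) = -d/5 + L/5 (k(L, d) = -(d - L)/5 = -d/5 + L/5)
-k(-3, 6)*(-312) = -(-⅕*6 + (⅕)*(-3))*(-312) = -(-6/5 - ⅗)*(-312) = -1*(-9/5)*(-312) = (9/5)*(-312) = -2808/5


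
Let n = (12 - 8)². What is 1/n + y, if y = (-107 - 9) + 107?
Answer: -143/16 ≈ -8.9375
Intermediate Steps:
y = -9 (y = -116 + 107 = -9)
n = 16 (n = 4² = 16)
1/n + y = 1/16 - 9 = -143/16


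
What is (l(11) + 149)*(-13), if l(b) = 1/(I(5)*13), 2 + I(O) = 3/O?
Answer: -13554/7 ≈ -1936.3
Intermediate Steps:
I(O) = -2 + 3/O
l(b) = -5/91 (l(b) = 1/(-2 + 3/5*13) = (1/13)/(-2 + 3*(1/5)) = (1/13)/(-2 + 3/5) = (1/13)/(-7/5) = -5/7*1/13 = -5/91)
(l(11) + 149)*(-13) = (-5/91 + 149)*(-13) = (13554/91)*(-13) = -13554/7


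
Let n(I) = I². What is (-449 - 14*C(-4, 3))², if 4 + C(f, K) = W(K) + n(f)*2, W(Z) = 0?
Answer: 707281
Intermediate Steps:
C(f, K) = -4 + 2*f² (C(f, K) = -4 + (0 + f²*2) = -4 + (0 + 2*f²) = -4 + 2*f²)
(-449 - 14*C(-4, 3))² = (-449 - 14*(-4 + 2*(-4)²))² = (-449 - 14*(-4 + 2*16))² = (-449 - 14*(-4 + 32))² = (-449 - 14*28)² = (-449 - 392)² = (-841)² = 707281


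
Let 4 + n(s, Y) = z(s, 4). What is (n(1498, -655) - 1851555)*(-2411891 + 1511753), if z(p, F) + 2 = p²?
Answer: -353252857134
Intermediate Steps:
z(p, F) = -2 + p²
n(s, Y) = -6 + s² (n(s, Y) = -4 + (-2 + s²) = -6 + s²)
(n(1498, -655) - 1851555)*(-2411891 + 1511753) = ((-6 + 1498²) - 1851555)*(-2411891 + 1511753) = ((-6 + 2244004) - 1851555)*(-900138) = (2243998 - 1851555)*(-900138) = 392443*(-900138) = -353252857134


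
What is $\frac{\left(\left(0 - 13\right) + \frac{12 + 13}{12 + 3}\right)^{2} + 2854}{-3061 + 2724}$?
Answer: $- \frac{26842}{3033} \approx -8.85$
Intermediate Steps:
$\frac{\left(\left(0 - 13\right) + \frac{12 + 13}{12 + 3}\right)^{2} + 2854}{-3061 + 2724} = \frac{\left(-13 + \frac{25}{15}\right)^{2} + 2854}{-337} = \left(\left(-13 + 25 \cdot \frac{1}{15}\right)^{2} + 2854\right) \left(- \frac{1}{337}\right) = \left(\left(-13 + \frac{5}{3}\right)^{2} + 2854\right) \left(- \frac{1}{337}\right) = \left(\left(- \frac{34}{3}\right)^{2} + 2854\right) \left(- \frac{1}{337}\right) = \left(\frac{1156}{9} + 2854\right) \left(- \frac{1}{337}\right) = \frac{26842}{9} \left(- \frac{1}{337}\right) = - \frac{26842}{3033}$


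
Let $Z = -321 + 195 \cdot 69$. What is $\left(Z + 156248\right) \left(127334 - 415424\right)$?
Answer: $-48797260380$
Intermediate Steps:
$Z = 13134$ ($Z = -321 + 13455 = 13134$)
$\left(Z + 156248\right) \left(127334 - 415424\right) = \left(13134 + 156248\right) \left(127334 - 415424\right) = 169382 \left(-288090\right) = -48797260380$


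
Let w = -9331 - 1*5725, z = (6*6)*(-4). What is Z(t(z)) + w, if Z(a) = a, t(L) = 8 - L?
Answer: -14904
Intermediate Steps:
z = -144 (z = 36*(-4) = -144)
w = -15056 (w = -9331 - 5725 = -15056)
Z(t(z)) + w = (8 - 1*(-144)) - 15056 = (8 + 144) - 15056 = 152 - 15056 = -14904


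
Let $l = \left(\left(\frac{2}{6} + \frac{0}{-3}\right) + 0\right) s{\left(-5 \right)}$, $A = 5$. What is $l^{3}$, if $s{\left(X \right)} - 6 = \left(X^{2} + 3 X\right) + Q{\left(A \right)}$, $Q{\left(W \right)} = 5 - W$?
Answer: $\frac{4096}{27} \approx 151.7$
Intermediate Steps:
$s{\left(X \right)} = 6 + X^{2} + 3 X$ ($s{\left(X \right)} = 6 + \left(\left(X^{2} + 3 X\right) + \left(5 - 5\right)\right) = 6 + \left(\left(X^{2} + 3 X\right) + 0\right) = 6 + \left(X^{2} + 3 X\right) = 6 + X^{2} + 3 X$)
$l = \frac{16}{3}$ ($l = \left(\left(\frac{2}{6} + \frac{0}{-3}\right) + 0\right) \left(6 + \left(-5\right)^{2} + 3 \left(-5\right)\right) = \left(\left(2 \cdot \frac{1}{6} + 0 \left(- \frac{1}{3}\right)\right) + 0\right) \left(6 + 25 - 15\right) = \left(\left(\frac{1}{3} + 0\right) + 0\right) 16 = \left(\frac{1}{3} + 0\right) 16 = \frac{1}{3} \cdot 16 = \frac{16}{3} \approx 5.3333$)
$l^{3} = \left(\frac{16}{3}\right)^{3} = \frac{4096}{27}$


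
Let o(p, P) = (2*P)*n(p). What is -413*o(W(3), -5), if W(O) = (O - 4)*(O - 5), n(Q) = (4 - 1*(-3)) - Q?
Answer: 20650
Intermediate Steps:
n(Q) = 7 - Q (n(Q) = (4 + 3) - Q = 7 - Q)
W(O) = (-5 + O)*(-4 + O) (W(O) = (-4 + O)*(-5 + O) = (-5 + O)*(-4 + O))
o(p, P) = 2*P*(7 - p) (o(p, P) = (2*P)*(7 - p) = 2*P*(7 - p))
-413*o(W(3), -5) = -826*(-5)*(7 - (20 + 3**2 - 9*3)) = -826*(-5)*(7 - (20 + 9 - 27)) = -826*(-5)*(7 - 1*2) = -826*(-5)*(7 - 2) = -826*(-5)*5 = -413*(-50) = 20650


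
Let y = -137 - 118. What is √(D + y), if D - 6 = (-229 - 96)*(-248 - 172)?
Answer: 3*√15139 ≈ 369.12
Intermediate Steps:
y = -255
D = 136506 (D = 6 + (-229 - 96)*(-248 - 172) = 6 - 325*(-420) = 6 + 136500 = 136506)
√(D + y) = √(136506 - 255) = √136251 = 3*√15139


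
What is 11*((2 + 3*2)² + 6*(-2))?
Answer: 572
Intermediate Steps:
11*((2 + 3*2)² + 6*(-2)) = 11*((2 + 6)² - 12) = 11*(8² - 12) = 11*(64 - 12) = 11*52 = 572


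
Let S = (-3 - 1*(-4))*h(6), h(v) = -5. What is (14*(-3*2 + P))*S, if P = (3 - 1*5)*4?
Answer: 980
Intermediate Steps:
S = -5 (S = (-3 - 1*(-4))*(-5) = (-3 + 4)*(-5) = 1*(-5) = -5)
P = -8 (P = (3 - 5)*4 = -2*4 = -8)
(14*(-3*2 + P))*S = (14*(-3*2 - 8))*(-5) = (14*(-6 - 8))*(-5) = (14*(-14))*(-5) = -196*(-5) = 980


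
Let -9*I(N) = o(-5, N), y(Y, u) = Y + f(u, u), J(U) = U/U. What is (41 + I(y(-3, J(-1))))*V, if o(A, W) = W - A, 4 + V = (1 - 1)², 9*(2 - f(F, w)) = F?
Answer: -13144/81 ≈ -162.27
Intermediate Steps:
f(F, w) = 2 - F/9
J(U) = 1
y(Y, u) = 2 + Y - u/9 (y(Y, u) = Y + (2 - u/9) = 2 + Y - u/9)
V = -4 (V = -4 + (1 - 1)² = -4 + 0² = -4 + 0 = -4)
I(N) = -5/9 - N/9 (I(N) = -(N - 1*(-5))/9 = -(N + 5)/9 = -(5 + N)/9 = -5/9 - N/9)
(41 + I(y(-3, J(-1))))*V = (41 + (-5/9 - (2 - 3 - ⅑*1)/9))*(-4) = (41 + (-5/9 - (2 - 3 - ⅑)/9))*(-4) = (41 + (-5/9 - ⅑*(-10/9)))*(-4) = (41 + (-5/9 + 10/81))*(-4) = (41 - 35/81)*(-4) = (3286/81)*(-4) = -13144/81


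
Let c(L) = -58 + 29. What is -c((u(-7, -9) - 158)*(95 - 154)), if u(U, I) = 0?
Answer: 29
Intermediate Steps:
c(L) = -29
-c((u(-7, -9) - 158)*(95 - 154)) = -1*(-29) = 29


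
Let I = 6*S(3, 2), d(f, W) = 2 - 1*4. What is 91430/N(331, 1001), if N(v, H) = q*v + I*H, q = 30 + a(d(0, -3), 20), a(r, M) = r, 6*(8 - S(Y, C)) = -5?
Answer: 91430/62321 ≈ 1.4671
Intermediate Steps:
S(Y, C) = 53/6 (S(Y, C) = 8 - ⅙*(-5) = 8 + ⅚ = 53/6)
d(f, W) = -2 (d(f, W) = 2 - 4 = -2)
q = 28 (q = 30 - 2 = 28)
I = 53 (I = 6*(53/6) = 53)
N(v, H) = 28*v + 53*H
91430/N(331, 1001) = 91430/(28*331 + 53*1001) = 91430/(9268 + 53053) = 91430/62321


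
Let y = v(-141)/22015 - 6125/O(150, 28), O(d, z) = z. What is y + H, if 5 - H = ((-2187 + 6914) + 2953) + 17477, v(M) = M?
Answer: -2234148809/88060 ≈ -25371.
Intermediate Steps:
H = -25152 (H = 5 - (((-2187 + 6914) + 2953) + 17477) = 5 - ((4727 + 2953) + 17477) = 5 - (7680 + 17477) = 5 - 1*25157 = 5 - 25157 = -25152)
y = -19263689/88060 (y = -141/22015 - 6125/28 = -141*1/22015 - 6125*1/28 = -141/22015 - 875/4 = -19263689/88060 ≈ -218.76)
y + H = -19263689/88060 - 25152 = -2234148809/88060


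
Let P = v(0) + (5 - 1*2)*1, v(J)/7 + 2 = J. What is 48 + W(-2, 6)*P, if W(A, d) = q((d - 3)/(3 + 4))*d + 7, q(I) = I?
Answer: -401/7 ≈ -57.286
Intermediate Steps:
v(J) = -14 + 7*J
P = -11 (P = (-14 + 7*0) + (5 - 1*2)*1 = (-14 + 0) + (5 - 2)*1 = -14 + 3*1 = -14 + 3 = -11)
W(A, d) = 7 + d*(-3/7 + d/7) (W(A, d) = ((d - 3)/(3 + 4))*d + 7 = ((-3 + d)/7)*d + 7 = ((-3 + d)*(1/7))*d + 7 = (-3/7 + d/7)*d + 7 = d*(-3/7 + d/7) + 7 = 7 + d*(-3/7 + d/7))
48 + W(-2, 6)*P = 48 + (7 + (1/7)*6*(-3 + 6))*(-11) = 48 + (7 + (1/7)*6*3)*(-11) = 48 + (7 + 18/7)*(-11) = 48 + (67/7)*(-11) = 48 - 737/7 = -401/7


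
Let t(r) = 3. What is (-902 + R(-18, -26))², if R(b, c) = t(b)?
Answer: 808201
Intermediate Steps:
R(b, c) = 3
(-902 + R(-18, -26))² = (-902 + 3)² = (-899)² = 808201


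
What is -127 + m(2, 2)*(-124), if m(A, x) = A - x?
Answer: -127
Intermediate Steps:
-127 + m(2, 2)*(-124) = -127 + (2 - 1*2)*(-124) = -127 + (2 - 2)*(-124) = -127 + 0*(-124) = -127 + 0 = -127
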